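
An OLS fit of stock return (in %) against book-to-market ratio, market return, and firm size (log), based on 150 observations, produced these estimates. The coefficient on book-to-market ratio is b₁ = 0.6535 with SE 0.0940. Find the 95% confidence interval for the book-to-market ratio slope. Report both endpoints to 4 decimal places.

(0.4677, 0.8393)

df = n − k − 1 = 150 − 3 − 1 = 146.
t* = t_{0.025, 146} = 1.976346.
Margin = t* × SE = 1.976346 × 0.0940 = 0.185776.
CI: 0.6535 ± 0.185776 → (0.4677, 0.8393).
With 95% confidence, each one-unit increase in book-to-market ratio is associated with a change of between 0.4677 and 0.8393 % in stock return, holding the other predictors fixed.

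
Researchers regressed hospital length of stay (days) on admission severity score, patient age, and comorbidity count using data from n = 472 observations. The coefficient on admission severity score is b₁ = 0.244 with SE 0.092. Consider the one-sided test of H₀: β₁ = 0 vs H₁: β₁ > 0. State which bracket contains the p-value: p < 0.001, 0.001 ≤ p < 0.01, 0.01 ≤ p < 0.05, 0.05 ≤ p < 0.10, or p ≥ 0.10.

t = 0.244 / 0.092 = 2.652.
df = n − k − 1 = 472 − 3 − 1 = 468.
One-sided p = P(T_{468} > t) ≈ 0.0041.
So 0.001 ≤ p < 0.01.

0.001 ≤ p < 0.01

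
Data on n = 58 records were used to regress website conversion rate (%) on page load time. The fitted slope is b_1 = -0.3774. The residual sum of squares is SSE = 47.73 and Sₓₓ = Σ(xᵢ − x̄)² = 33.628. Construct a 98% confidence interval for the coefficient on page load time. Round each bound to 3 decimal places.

MSE = SSE/(n − 2) = 47.73/56 = 0.852321.
SE(b_1) = √(MSE/Sₓₓ) = √(0.852321/33.628) = 0.159203.
df = n − 2 = 56.
t* = t_{0.01, 56} = 2.394801.
Margin = t* × SE = 2.394801 × 0.159203 = 0.38126.
CI: -0.3774 ± 0.38126 → (-0.759, 0.004).
With 98% confidence, each one-unit increase in page load time is associated with a change of between -0.759 and 0.004 % in website conversion rate.

(-0.759, 0.004)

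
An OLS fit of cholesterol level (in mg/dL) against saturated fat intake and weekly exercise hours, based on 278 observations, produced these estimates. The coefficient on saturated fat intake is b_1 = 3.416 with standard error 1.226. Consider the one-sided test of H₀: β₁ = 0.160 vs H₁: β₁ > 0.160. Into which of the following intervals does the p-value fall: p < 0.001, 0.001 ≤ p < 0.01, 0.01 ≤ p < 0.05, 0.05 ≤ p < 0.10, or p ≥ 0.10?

t = (3.416 − 0.160) / 1.226 = 2.656.
df = n − k − 1 = 278 − 2 − 1 = 275.
One-sided p = P(T_{275} > t) ≈ 0.0042.
So 0.001 ≤ p < 0.01.

0.001 ≤ p < 0.01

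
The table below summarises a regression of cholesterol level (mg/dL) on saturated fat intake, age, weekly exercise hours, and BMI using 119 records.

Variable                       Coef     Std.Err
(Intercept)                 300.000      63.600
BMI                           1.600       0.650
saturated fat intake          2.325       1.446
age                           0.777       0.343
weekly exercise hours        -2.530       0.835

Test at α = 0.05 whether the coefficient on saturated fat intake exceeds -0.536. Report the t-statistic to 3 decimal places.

Read off: b = 2.325, SE = 1.446 for saturated fat intake.
H₀: β₁ = -0.536 vs H₁: β₁ > -0.536.
t = (2.325 − (-0.536)) / 1.446 = 1.979.
df = n − k − 1 = 119 − 4 − 1 = 114.
One-sided p ≈ 0.0251, which is < 0.05, so reject H₀.
There is evidence that the true slope on saturated fat intake exceeds -0.536 mg/dL per unit, holding the other predictors fixed.

t = 1.979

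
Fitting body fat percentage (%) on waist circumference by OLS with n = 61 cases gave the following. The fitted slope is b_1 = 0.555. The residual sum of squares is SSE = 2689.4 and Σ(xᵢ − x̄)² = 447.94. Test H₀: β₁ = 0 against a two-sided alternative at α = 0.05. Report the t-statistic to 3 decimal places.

t = 1.740

MSE = SSE/(n − 2) = 2689.4/59 = 45.5831.
SE(b_1) = √(MSE/Sₓₓ) = √(45.5831/447.94) = 0.319001.
t = 0.555 / 0.319001 = 1.740.
df = n − 2 = 59.
Two-sided p ≈ 0.0871, which is ≥ 0.05, so fail to reject H₀.
The data do not give significant evidence of an association between waist circumference and body fat percentage.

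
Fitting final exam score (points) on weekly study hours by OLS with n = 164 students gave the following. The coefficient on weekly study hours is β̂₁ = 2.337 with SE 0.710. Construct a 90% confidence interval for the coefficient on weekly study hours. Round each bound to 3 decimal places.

(1.162, 3.512)

df = n − 2 = 164 − 2 = 162.
t* = t_{0.05, 162} = 1.654314.
Margin = t* × SE = 1.654314 × 0.710 = 1.17456.
CI: 2.337 ± 1.17456 → (1.162, 3.512).
With 90% confidence, each one-unit increase in weekly study hours is associated with a change of between 1.162 and 3.512 points in final exam score.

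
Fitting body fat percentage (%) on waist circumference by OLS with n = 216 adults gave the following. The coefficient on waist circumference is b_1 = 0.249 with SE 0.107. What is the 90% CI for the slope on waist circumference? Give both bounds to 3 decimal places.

df = n − 2 = 216 − 2 = 214.
t* = t_{0.05, 214} = 1.652005.
Margin = t* × SE = 1.652005 × 0.107 = 0.17676.
CI: 0.249 ± 0.17676 → (0.072, 0.426).
With 90% confidence, each one-unit increase in waist circumference is associated with a change of between 0.072 and 0.426 % in body fat percentage.

(0.072, 0.426)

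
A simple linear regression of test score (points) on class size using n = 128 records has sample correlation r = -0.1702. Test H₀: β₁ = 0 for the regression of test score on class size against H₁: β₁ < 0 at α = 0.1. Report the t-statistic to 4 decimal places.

t = -1.9388

t = r·√(n − 2)/√(1 − r²) = -0.1702·√126/√0.971032 = -1.9388.
df = n − 2 = 126.
One-sided p ≈ 0.0274, which is < 0.1, so reject H₀.
There is evidence of a linear association between class size and test score.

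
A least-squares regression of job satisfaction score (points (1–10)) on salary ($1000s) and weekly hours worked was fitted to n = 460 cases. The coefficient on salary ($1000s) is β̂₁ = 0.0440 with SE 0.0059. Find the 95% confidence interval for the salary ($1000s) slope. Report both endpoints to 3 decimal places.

df = n − k − 1 = 460 − 2 − 1 = 457.
t* = t_{0.025, 457} = 1.965168.
Margin = t* × SE = 1.965168 × 0.0059 = 0.01159.
CI: 0.0440 ± 0.01159 → (0.032, 0.056).
With 95% confidence, each one-unit increase in salary ($1000s) is associated with a change of between 0.032 and 0.056 points (1–10) in job satisfaction score, holding the other predictors fixed.

(0.032, 0.056)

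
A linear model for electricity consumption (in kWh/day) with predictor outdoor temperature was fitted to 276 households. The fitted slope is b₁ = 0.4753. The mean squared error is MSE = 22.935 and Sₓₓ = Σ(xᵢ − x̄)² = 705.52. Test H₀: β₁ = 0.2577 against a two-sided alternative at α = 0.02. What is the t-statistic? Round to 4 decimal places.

t = 1.2069

SE(b₁) = √(MSE/Sₓₓ) = √(22.935/705.52) = 0.1803.
t = (0.4753 − 0.2577) / 0.1803 = 1.2069.
df = n − 2 = 274.
Two-sided p ≈ 0.2285, which is ≥ 0.02, so fail to reject H₀.
The data are consistent with a true slope of 0.2577 kWh/day per unit of outdoor temperature.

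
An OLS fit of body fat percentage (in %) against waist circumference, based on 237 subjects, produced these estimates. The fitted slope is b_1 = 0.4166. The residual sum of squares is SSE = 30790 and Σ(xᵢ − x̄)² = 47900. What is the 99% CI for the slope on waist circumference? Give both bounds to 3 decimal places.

MSE = SSE/(n − 2) = 30790/235 = 131.021.
SE(b_1) = √(MSE/Sₓₓ) = √(131.021/47900) = 0.0523002.
df = n − 2 = 235.
t* = t_{0.005, 235} = 2.596912.
Margin = t* × SE = 2.596912 × 0.0523002 = 0.13582.
CI: 0.4166 ± 0.13582 → (0.281, 0.552).
With 99% confidence, each one-unit increase in waist circumference is associated with a change of between 0.281 and 0.552 % in body fat percentage.

(0.281, 0.552)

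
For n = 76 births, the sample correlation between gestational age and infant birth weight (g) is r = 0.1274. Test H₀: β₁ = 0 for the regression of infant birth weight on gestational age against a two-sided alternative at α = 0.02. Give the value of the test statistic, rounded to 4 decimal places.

t = 1.1049

t = r·√(n − 2)/√(1 − r²) = 0.1274·√74/√0.983769 = 1.1049.
df = n − 2 = 74.
Two-sided p ≈ 0.2728, which is ≥ 0.02, so fail to reject H₀.
The data do not give significant evidence of a linear association between gestational age and infant birth weight.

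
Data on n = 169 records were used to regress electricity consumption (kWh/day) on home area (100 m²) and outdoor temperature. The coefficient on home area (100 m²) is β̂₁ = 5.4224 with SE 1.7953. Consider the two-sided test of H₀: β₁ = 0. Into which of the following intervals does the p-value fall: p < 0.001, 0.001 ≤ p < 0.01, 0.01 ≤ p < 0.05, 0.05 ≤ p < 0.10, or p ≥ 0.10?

0.001 ≤ p < 0.01

t = 5.4224 / 1.7953 = 3.020.
df = n − k − 1 = 169 − 2 − 1 = 166.
Two-sided p = 2·P(T_{166} > |t|) ≈ 0.0029.
So 0.001 ≤ p < 0.01.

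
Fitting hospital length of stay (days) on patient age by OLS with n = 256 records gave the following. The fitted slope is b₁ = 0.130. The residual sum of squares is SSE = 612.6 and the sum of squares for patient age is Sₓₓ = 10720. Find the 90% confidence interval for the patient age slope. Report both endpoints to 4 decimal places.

MSE = SSE/(n − 2) = 612.6/254 = 2.41181.
SE(b₁) = √(MSE/Sₓₓ) = √(2.41181/10720) = 0.0149994.
df = n − 2 = 254.
t* = t_{0.05, 254} = 1.650875.
Margin = t* × SE = 1.650875 × 0.0149994 = 0.024762.
CI: 0.130 ± 0.024762 → (0.1052, 0.1548).
With 90% confidence, each one-unit increase in patient age is associated with a change of between 0.1052 and 0.1548 days in hospital length of stay.

(0.1052, 0.1548)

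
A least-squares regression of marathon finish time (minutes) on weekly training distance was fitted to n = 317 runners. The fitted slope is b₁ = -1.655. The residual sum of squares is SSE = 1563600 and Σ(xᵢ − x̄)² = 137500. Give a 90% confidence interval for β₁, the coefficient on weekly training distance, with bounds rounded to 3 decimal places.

MSE = SSE/(n − 2) = 1563600/315 = 4963.81.
SE(b₁) = √(MSE/Sₓₓ) = √(4963.81/137500) = 0.190001.
df = n − 2 = 315.
t* = t_{0.05, 315} = 1.649705.
Margin = t* × SE = 1.649705 × 0.190001 = 0.31345.
CI: -1.655 ± 0.31345 → (-1.968, -1.342).
With 90% confidence, each one-unit increase in weekly training distance is associated with a change of between -1.968 and -1.342 minutes in marathon finish time.

(-1.968, -1.342)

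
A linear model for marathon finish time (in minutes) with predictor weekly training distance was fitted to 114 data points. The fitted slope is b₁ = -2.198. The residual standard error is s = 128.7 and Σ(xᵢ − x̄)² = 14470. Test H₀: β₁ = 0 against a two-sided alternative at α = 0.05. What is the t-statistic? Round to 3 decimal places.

t = -2.054

SE(b₁) = s/√Sₓₓ = 128.7/√14470 = 1.0699.
t = -2.198 / 1.0699 = -2.054.
df = n − 2 = 112.
Two-sided p ≈ 0.0423, which is < 0.05, so reject H₀.
There is evidence that weekly training distance is associated with marathon finish time.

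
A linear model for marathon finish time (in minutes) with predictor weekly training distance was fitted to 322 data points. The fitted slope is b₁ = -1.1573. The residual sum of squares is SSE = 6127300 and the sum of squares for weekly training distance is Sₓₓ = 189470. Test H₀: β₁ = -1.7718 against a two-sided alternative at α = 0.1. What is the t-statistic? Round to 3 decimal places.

t = 1.933

MSE = SSE/(n − 2) = 6127300/320 = 19147.8.
SE(b₁) = √(MSE/Sₓₓ) = √(19147.8/189470) = 0.317899.
t = (-1.1573 − (-1.7718)) / 0.317899 = 1.933.
df = n − 2 = 320.
Two-sided p ≈ 0.0541, which is < 0.1, so reject H₀.
There is evidence that the true slope on weekly training distance differs from -1.7718 minutes per unit.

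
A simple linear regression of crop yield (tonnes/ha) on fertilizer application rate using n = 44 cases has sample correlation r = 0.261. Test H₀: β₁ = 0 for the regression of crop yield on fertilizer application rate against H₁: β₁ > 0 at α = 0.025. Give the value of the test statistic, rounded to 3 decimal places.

t = 1.752

t = r·√(n − 2)/√(1 − r²) = 0.261·√42/√0.931879 = 1.752.
df = n − 2 = 42.
One-sided p ≈ 0.0435, which is ≥ 0.025, so fail to reject H₀.
The data do not give significant evidence of a linear association between fertilizer application rate and crop yield.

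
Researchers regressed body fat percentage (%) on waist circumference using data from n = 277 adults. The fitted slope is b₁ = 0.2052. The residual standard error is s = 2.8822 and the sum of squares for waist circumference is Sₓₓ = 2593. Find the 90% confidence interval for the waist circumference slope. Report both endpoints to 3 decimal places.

SE(b₁) = s/√Sₓₓ = 2.8822/√2593 = 0.0566008.
df = n − 2 = 275.
t* = t_{0.05, 275} = 1.650413.
Margin = t* × SE = 1.650413 × 0.0566008 = 0.09341.
CI: 0.2052 ± 0.09341 → (0.112, 0.299).
With 90% confidence, each one-unit increase in waist circumference is associated with a change of between 0.112 and 0.299 % in body fat percentage.

(0.112, 0.299)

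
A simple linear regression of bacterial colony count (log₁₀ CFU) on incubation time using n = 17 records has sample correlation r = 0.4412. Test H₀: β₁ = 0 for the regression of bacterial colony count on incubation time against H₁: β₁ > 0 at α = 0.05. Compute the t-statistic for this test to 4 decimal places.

t = 1.9041

t = r·√(n − 2)/√(1 − r²) = 0.4412·√15/√0.805343 = 1.9041.
df = n − 2 = 15.
One-sided p ≈ 0.0381, which is < 0.05, so reject H₀.
There is evidence of a linear association between incubation time and bacterial colony count.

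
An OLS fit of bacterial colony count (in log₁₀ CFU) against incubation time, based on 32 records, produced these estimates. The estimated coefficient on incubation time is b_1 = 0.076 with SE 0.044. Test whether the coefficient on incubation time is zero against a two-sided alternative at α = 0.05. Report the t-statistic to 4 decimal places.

H₀: β₁ = 0 vs H₁: β₁ ≠ 0.
t = (b_1 − β₁⁰)/SE = 0.076 / 0.044 = 1.7273.
df = n − 2 = 32 − 2 = 30.
Two-sided p ≈ 0.0944, which is ≥ 0.05, so fail to reject H₀.
The data do not give significant evidence of an association between incubation time and bacterial colony count.

t = 1.7273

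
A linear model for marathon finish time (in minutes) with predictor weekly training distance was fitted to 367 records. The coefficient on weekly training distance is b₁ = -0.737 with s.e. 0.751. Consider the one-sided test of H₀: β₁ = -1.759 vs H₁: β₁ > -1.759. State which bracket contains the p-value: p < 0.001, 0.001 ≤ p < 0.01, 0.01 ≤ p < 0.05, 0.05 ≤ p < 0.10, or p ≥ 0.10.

t = (-0.737 − (-1.759)) / 0.751 = 1.361.
df = n − 2 = 367 − 2 = 365.
One-sided p = P(T_{365} > t) ≈ 0.0872.
So 0.05 ≤ p < 0.10.

0.05 ≤ p < 0.10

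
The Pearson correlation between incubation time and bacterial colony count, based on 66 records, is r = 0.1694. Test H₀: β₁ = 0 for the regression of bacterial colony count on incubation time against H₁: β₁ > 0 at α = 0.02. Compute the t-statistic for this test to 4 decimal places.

t = r·√(n − 2)/√(1 − r²) = 0.1694·√64/√0.971304 = 1.3751.
df = n − 2 = 64.
One-sided p ≈ 0.0870, which is ≥ 0.02, so fail to reject H₀.
The data do not give significant evidence of a linear association between incubation time and bacterial colony count.

t = 1.3751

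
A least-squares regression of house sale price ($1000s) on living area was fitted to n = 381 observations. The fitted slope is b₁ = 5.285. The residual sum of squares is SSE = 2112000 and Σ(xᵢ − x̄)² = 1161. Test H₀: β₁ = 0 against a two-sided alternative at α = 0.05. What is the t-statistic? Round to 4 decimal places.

MSE = SSE/(n − 2) = 2112000/379 = 5572.56.
SE(b₁) = √(MSE/Sₓₓ) = √(5572.56/1161) = 2.19084.
t = 5.285 / 2.19084 = 2.4123.
df = n − 2 = 379.
Two-sided p ≈ 0.0163, which is < 0.05, so reject H₀.
There is evidence that living area is associated with house sale price.

t = 2.4123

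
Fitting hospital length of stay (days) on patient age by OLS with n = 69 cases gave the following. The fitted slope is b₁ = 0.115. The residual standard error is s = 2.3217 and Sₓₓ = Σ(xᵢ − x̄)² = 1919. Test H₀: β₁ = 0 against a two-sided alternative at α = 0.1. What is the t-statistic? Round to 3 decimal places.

t = 2.170

SE(b₁) = s/√Sₓₓ = 2.3217/√1919 = 0.0529991.
t = 0.115 / 0.0529991 = 2.170.
df = n − 2 = 67.
Two-sided p ≈ 0.0336, which is < 0.1, so reject H₀.
There is evidence that patient age is associated with hospital length of stay.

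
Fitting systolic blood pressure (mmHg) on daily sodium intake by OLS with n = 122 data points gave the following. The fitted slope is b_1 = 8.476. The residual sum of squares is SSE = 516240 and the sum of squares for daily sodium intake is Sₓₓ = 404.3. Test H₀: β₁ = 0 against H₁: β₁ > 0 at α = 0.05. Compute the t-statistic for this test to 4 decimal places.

t = 2.5984

MSE = SSE/(n − 2) = 516240/120 = 4302.
SE(b_1) = √(MSE/Sₓₓ) = √(4302/404.3) = 3.262.
t = 8.476 / 3.262 = 2.5984.
df = n − 2 = 120.
One-sided p ≈ 0.0053, which is < 0.05, so reject H₀.
There is evidence that the true slope on daily sodium intake is positive.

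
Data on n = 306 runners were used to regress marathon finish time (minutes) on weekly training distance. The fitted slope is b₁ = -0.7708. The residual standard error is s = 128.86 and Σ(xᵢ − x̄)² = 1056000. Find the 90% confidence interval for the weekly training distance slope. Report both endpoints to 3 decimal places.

SE(b₁) = s/√Sₓₓ = 128.86/√1056000 = 0.125397.
df = n − 2 = 304.
t* = t_{0.05, 304} = 1.649881.
Margin = t* × SE = 1.649881 × 0.125397 = 0.20689.
CI: -0.7708 ± 0.20689 → (-0.978, -0.564).
With 90% confidence, each one-unit increase in weekly training distance is associated with a change of between -0.978 and -0.564 minutes in marathon finish time.

(-0.978, -0.564)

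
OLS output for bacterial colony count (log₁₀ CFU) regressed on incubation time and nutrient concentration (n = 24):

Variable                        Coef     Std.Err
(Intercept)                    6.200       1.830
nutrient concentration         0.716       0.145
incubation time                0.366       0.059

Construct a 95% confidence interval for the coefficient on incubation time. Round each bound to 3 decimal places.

Read off: b = 0.366, SE = 0.059 for incubation time.
df = n − k − 1 = 24 − 2 − 1 = 21.
t* = t_{0.025, 21} = 2.079614.
Margin = t* × SE = 2.079614 × 0.059 = 0.12270.
CI: 0.366 ± 0.12270 → (0.243, 0.489).

(0.243, 0.489)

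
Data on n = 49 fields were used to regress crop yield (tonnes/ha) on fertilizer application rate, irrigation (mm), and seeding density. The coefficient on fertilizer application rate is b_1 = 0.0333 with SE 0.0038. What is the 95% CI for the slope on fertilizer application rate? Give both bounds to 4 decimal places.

df = n − k − 1 = 49 − 3 − 1 = 45.
t* = t_{0.025, 45} = 2.014103.
Margin = t* × SE = 2.014103 × 0.0038 = 0.007654.
CI: 0.0333 ± 0.007654 → (0.0256, 0.0410).
With 95% confidence, each one-unit increase in fertilizer application rate is associated with a change of between 0.0256 and 0.0410 tonnes/ha in crop yield, holding the other predictors fixed.

(0.0256, 0.0410)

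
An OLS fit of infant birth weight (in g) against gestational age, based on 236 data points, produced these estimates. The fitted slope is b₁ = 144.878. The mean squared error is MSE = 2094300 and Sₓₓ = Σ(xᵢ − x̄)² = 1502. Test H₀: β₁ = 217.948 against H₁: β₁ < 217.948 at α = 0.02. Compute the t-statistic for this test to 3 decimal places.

t = -1.957

SE(b₁) = √(MSE/Sₓₓ) = √(2.0943e+06/1502) = 37.3409.
t = (144.878 − 217.948) / 37.3409 = -1.957.
df = n − 2 = 234.
One-sided p ≈ 0.0258, which is ≥ 0.02, so fail to reject H₀.
The data do not give significant evidence that the true slope on gestational age is below 217.948 g per unit.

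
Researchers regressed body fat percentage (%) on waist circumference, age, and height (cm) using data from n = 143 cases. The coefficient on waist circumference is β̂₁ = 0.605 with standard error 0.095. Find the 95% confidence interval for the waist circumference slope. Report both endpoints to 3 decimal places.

(0.417, 0.793)

df = n − k − 1 = 143 − 3 − 1 = 139.
t* = t_{0.025, 139} = 1.977178.
Margin = t* × SE = 1.977178 × 0.095 = 0.18783.
CI: 0.605 ± 0.18783 → (0.417, 0.793).
With 95% confidence, each one-unit increase in waist circumference is associated with a change of between 0.417 and 0.793 % in body fat percentage, holding the other predictors fixed.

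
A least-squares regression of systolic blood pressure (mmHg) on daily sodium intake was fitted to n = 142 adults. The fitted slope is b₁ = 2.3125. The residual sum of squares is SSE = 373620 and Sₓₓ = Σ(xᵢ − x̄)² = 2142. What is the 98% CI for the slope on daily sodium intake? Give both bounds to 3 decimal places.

MSE = SSE/(n − 2) = 373620/140 = 2668.71.
SE(b₁) = √(MSE/Sₓₓ) = √(2668.71/2142) = 1.1162.
df = n − 2 = 140.
t* = t_{0.01, 140} = 2.353278.
Margin = t* × SE = 2.353278 × 1.1162 = 2.62673.
CI: 2.3125 ± 2.62673 → (-0.314, 4.939).
With 98% confidence, each one-unit increase in daily sodium intake is associated with a change of between -0.314 and 4.939 mmHg in systolic blood pressure.

(-0.314, 4.939)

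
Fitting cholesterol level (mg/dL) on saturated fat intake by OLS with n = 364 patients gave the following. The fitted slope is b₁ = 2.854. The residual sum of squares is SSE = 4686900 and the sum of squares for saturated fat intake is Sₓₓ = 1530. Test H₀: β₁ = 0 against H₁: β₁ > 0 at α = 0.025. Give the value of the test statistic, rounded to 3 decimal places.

t = 0.981

MSE = SSE/(n − 2) = 4686900/362 = 12947.2.
SE(b₁) = √(MSE/Sₓₓ) = √(12947.2/1530) = 2.90899.
t = 2.854 / 2.90899 = 0.981.
df = n − 2 = 362.
One-sided p ≈ 0.1636, which is ≥ 0.025, so fail to reject H₀.
The data do not give significant evidence that the true slope on saturated fat intake is positive.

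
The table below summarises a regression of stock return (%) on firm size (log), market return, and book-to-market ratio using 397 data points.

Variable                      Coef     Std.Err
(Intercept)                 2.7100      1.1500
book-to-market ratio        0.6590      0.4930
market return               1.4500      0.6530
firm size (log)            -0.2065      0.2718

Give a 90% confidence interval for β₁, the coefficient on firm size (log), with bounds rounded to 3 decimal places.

(-0.655, 0.242)

Read off: b = -0.2065, SE = 0.2718 for firm size (log).
df = n − k − 1 = 397 − 3 − 1 = 393.
t* = t_{0.05, 393} = 1.64874.
Margin = t* × SE = 1.64874 × 0.2718 = 0.44813.
CI: -0.2065 ± 0.44813 → (-0.655, 0.242).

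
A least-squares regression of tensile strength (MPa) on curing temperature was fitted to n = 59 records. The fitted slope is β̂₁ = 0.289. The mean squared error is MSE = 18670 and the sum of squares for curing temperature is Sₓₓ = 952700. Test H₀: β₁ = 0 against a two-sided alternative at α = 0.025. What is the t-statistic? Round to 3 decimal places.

t = 2.064

SE(β̂₁) = √(MSE/Sₓₓ) = √(18670/952700) = 0.139989.
t = 0.289 / 0.139989 = 2.064.
df = n − 2 = 57.
Two-sided p ≈ 0.0435, which is ≥ 0.025, so fail to reject H₀.
The data do not give significant evidence of an association between curing temperature and tensile strength.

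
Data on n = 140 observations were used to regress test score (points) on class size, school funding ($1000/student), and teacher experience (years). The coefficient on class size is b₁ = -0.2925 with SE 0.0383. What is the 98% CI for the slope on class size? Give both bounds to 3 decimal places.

df = n − k − 1 = 140 − 3 − 1 = 136.
t* = t_{0.01, 136} = 2.354079.
Margin = t* × SE = 2.354079 × 0.0383 = 0.09016.
CI: -0.2925 ± 0.09016 → (-0.383, -0.202).
With 98% confidence, each one-unit increase in class size is associated with a change of between -0.383 and -0.202 points in test score, holding the other predictors fixed.

(-0.383, -0.202)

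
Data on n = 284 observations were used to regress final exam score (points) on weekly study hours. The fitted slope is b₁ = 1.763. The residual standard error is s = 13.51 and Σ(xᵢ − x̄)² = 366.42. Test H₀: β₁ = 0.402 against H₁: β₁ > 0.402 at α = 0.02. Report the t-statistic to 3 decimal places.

t = 1.928

SE(b₁) = s/√Sₓₓ = 13.51/√366.42 = 0.705774.
t = (1.763 − 0.402) / 0.705774 = 1.928.
df = n − 2 = 282.
One-sided p ≈ 0.0274, which is ≥ 0.02, so fail to reject H₀.
The data do not give significant evidence that the true slope on weekly study hours exceeds 0.402 points per unit.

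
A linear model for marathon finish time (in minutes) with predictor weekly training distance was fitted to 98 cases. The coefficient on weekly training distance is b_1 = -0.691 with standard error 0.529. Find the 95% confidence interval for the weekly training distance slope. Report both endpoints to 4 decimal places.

df = n − 2 = 98 − 2 = 96.
t* = t_{0.025, 96} = 1.984984.
Margin = t* × SE = 1.984984 × 0.529 = 1.050057.
CI: -0.691 ± 1.050057 → (-1.7411, 0.3591).
With 95% confidence, each one-unit increase in weekly training distance is associated with a change of between -1.7411 and 0.3591 minutes in marathon finish time.

(-1.7411, 0.3591)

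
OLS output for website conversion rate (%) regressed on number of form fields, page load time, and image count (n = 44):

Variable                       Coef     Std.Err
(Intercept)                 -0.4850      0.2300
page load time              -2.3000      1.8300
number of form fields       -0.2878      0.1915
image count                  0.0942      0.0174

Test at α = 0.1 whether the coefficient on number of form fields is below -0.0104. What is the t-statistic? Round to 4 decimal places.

t = -1.4486

Read off: b = -0.2878, SE = 0.1915 for number of form fields.
H₀: β₁ = -0.0104 vs H₁: β₁ < -0.0104.
t = (-0.2878 − (-0.0104)) / 0.1915 = -1.4486.
df = n − k − 1 = 44 − 3 − 1 = 40.
One-sided p ≈ 0.0776, which is < 0.1, so reject H₀.
There is evidence that the true slope on number of form fields is below -0.0104 % per unit, holding the other predictors fixed.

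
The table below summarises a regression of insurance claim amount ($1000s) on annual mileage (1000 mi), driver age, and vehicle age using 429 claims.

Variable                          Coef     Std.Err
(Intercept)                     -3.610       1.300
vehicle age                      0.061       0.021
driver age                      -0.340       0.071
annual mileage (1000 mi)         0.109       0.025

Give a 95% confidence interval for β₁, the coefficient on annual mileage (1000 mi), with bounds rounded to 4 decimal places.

Read off: b = 0.109, SE = 0.025 for annual mileage (1000 mi).
df = n − k − 1 = 429 − 3 − 1 = 425.
t* = t_{0.025, 425} = 1.965561.
Margin = t* × SE = 1.965561 × 0.025 = 0.049139.
CI: 0.109 ± 0.049139 → (0.0599, 0.1581).

(0.0599, 0.1581)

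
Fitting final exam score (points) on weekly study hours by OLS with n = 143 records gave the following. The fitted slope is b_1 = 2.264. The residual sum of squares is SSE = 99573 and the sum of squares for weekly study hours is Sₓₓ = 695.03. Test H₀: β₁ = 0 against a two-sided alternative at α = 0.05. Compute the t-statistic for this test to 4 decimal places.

MSE = SSE/(n − 2) = 99573/141 = 706.191.
SE(b_1) = √(MSE/Sₓₓ) = √(706.191/695.03) = 1.008.
t = 2.264 / 1.008 = 2.2460.
df = n − 2 = 141.
Two-sided p ≈ 0.0263, which is < 0.05, so reject H₀.
There is evidence that weekly study hours is associated with final exam score.

t = 2.2460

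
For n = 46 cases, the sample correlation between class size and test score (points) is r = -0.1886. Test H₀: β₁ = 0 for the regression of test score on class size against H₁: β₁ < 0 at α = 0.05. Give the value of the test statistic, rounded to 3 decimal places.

t = r·√(n − 2)/√(1 − r²) = -0.1886·√44/√0.96443 = -1.274.
df = n − 2 = 44.
One-sided p ≈ 0.1047, which is ≥ 0.05, so fail to reject H₀.
The data do not give significant evidence of a linear association between class size and test score.

t = -1.274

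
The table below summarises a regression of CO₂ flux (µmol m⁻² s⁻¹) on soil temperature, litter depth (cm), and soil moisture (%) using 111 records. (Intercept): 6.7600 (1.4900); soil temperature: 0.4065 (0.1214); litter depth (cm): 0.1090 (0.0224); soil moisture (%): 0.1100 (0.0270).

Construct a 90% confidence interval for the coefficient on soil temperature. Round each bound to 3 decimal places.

Read off: b = 0.4065, SE = 0.1214 for soil temperature.
df = n − k − 1 = 111 − 3 − 1 = 107.
t* = t_{0.05, 107} = 1.659219.
Margin = t* × SE = 1.659219 × 0.1214 = 0.20143.
CI: 0.4065 ± 0.20143 → (0.205, 0.608).

(0.205, 0.608)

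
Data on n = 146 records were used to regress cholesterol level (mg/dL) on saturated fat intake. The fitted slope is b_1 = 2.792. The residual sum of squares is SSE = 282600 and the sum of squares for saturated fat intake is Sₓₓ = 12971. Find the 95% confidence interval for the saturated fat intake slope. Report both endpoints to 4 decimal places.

(2.0232, 3.5608)

MSE = SSE/(n − 2) = 282600/144 = 1962.5.
SE(b_1) = √(MSE/Sₓₓ) = √(1962.5/12971) = 0.388972.
df = n − 2 = 144.
t* = t_{0.025, 144} = 1.976575.
Margin = t* × SE = 1.976575 × 0.388972 = 0.768832.
CI: 2.792 ± 0.768832 → (2.0232, 3.5608).
With 95% confidence, each one-unit increase in saturated fat intake is associated with a change of between 2.0232 and 3.5608 mg/dL in cholesterol level.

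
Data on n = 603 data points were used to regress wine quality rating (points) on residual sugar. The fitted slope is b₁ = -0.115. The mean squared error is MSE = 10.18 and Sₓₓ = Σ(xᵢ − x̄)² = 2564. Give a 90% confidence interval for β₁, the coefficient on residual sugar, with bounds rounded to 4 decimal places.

(-0.2188, -0.0112)

SE(b₁) = √(MSE/Sₓₓ) = √(10.18/2564) = 0.0630108.
df = n − 2 = 601.
t* = t_{0.05, 601} = 1.647393.
Margin = t* × SE = 1.647393 × 0.0630108 = 0.103804.
CI: -0.115 ± 0.103804 → (-0.2188, -0.0112).
With 90% confidence, each one-unit increase in residual sugar is associated with a change of between -0.2188 and -0.0112 points in wine quality rating.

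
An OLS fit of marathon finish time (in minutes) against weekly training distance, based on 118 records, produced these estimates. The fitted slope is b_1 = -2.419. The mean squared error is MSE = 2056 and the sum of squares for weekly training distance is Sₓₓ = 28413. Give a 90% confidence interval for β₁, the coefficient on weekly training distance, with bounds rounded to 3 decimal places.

SE(b_1) = √(MSE/Sₓₓ) = √(2056/28413) = 0.269.
df = n − 2 = 116.
t* = t_{0.05, 116} = 1.658096.
Margin = t* × SE = 1.658096 × 0.269 = 0.44603.
CI: -2.419 ± 0.44603 → (-2.865, -1.973).
With 90% confidence, each one-unit increase in weekly training distance is associated with a change of between -2.865 and -1.973 minutes in marathon finish time.

(-2.865, -1.973)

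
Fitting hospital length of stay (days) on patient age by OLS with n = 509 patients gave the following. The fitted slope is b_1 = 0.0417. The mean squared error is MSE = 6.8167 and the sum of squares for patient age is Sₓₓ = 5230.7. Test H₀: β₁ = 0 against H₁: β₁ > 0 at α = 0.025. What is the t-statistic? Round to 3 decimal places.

SE(b_1) = √(MSE/Sₓₓ) = √(6.8167/5230.7) = 0.0361.
t = 0.0417 / 0.0361 = 1.155.
df = n − 2 = 507.
One-sided p ≈ 0.1243, which is ≥ 0.025, so fail to reject H₀.
The data do not give significant evidence that the true slope on patient age is positive.

t = 1.155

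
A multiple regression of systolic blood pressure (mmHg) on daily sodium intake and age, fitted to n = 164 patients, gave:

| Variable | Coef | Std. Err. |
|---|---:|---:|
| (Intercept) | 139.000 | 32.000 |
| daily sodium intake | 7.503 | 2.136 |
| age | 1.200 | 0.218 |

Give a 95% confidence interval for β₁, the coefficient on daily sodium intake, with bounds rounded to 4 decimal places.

Read off: b = 7.503, SE = 2.136 for daily sodium intake.
df = n − k − 1 = 164 − 2 − 1 = 161.
t* = t_{0.025, 161} = 1.974808.
Margin = t* × SE = 1.974808 × 2.136 = 4.218190.
CI: 7.503 ± 4.218190 → (3.2848, 11.7212).

(3.2848, 11.7212)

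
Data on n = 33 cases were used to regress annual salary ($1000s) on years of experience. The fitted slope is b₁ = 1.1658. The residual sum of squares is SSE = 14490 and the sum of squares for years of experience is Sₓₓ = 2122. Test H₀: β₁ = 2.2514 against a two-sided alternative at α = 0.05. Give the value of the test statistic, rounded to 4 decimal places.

t = -2.3131

MSE = SSE/(n − 2) = 14490/31 = 467.419.
SE(b₁) = √(MSE/Sₓₓ) = √(467.419/2122) = 0.469333.
t = (1.1658 − 2.2514) / 0.469333 = -2.3131.
df = n − 2 = 31.
Two-sided p ≈ 0.0275, which is < 0.05, so reject H₀.
There is evidence that the true slope on years of experience differs from 2.2514 $1000s per unit.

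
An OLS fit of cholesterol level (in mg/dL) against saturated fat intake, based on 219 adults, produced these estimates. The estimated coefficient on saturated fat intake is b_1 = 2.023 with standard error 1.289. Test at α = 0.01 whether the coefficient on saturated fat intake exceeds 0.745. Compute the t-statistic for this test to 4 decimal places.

t = 0.9915

H₀: β₁ = 0.745 vs H₁: β₁ > 0.745.
t = (b_1 − β₁⁰)/SE = (2.023 − 0.745) / 1.289 = 0.9915.
df = n − 2 = 219 − 2 = 217.
One-sided p ≈ 0.1613, which is ≥ 0.01, so fail to reject H₀.
The data do not give significant evidence that the true slope on saturated fat intake exceeds 0.745 mg/dL per unit.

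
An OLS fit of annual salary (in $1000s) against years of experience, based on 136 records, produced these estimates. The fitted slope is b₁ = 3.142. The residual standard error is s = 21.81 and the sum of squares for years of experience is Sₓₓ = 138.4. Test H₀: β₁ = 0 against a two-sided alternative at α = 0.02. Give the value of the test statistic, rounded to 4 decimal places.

SE(b₁) = s/√Sₓₓ = 21.81/√138.4 = 1.85391.
t = 3.142 / 1.85391 = 1.6948.
df = n − 2 = 134.
Two-sided p ≈ 0.0924, which is ≥ 0.02, so fail to reject H₀.
The data do not give significant evidence of an association between years of experience and annual salary.

t = 1.6948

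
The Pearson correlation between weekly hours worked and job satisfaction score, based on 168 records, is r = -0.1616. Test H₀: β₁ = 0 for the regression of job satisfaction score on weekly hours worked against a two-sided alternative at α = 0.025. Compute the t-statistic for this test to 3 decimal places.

t = r·√(n − 2)/√(1 − r²) = -0.1616·√166/√0.973885 = -2.110.
df = n − 2 = 166.
Two-sided p ≈ 0.0364, which is ≥ 0.025, so fail to reject H₀.
The data do not give significant evidence of a linear association between weekly hours worked and job satisfaction score.

t = -2.110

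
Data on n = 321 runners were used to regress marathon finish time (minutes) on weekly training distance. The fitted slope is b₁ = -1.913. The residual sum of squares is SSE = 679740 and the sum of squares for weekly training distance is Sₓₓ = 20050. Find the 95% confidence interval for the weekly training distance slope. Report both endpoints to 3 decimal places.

(-2.554, -1.272)

MSE = SSE/(n − 2) = 679740/319 = 2130.85.
SE(b₁) = √(MSE/Sₓₓ) = √(2130.85/20050) = 0.326001.
df = n − 2 = 319.
t* = t_{0.025, 319} = 1.967428.
Margin = t* × SE = 1.967428 × 0.326001 = 0.64138.
CI: -1.913 ± 0.64138 → (-2.554, -1.272).
With 95% confidence, each one-unit increase in weekly training distance is associated with a change of between -2.554 and -1.272 minutes in marathon finish time.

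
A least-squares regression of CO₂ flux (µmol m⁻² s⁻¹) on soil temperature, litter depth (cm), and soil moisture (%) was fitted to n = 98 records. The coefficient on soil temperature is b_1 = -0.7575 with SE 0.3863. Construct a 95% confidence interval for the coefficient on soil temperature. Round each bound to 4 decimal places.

(-1.5245, 0.0095)

df = n − k − 1 = 98 − 3 − 1 = 94.
t* = t_{0.025, 94} = 1.985523.
Margin = t* × SE = 1.985523 × 0.3863 = 0.767008.
CI: -0.7575 ± 0.767008 → (-1.5245, 0.0095).
With 95% confidence, each one-unit increase in soil temperature is associated with a change of between -1.5245 and 0.0095 µmol m⁻² s⁻¹ in CO₂ flux, holding the other predictors fixed.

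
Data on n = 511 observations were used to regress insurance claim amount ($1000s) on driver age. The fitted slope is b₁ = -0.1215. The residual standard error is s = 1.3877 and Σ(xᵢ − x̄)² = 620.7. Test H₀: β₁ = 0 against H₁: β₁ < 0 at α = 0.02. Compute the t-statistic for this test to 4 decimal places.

t = -2.1813

SE(b₁) = s/√Sₓₓ = 1.3877/√620.7 = 0.0556999.
t = -0.1215 / 0.0556999 = -2.1813.
df = n − 2 = 509.
One-sided p ≈ 0.0148, which is < 0.02, so reject H₀.
There is evidence that the true slope on driver age is negative.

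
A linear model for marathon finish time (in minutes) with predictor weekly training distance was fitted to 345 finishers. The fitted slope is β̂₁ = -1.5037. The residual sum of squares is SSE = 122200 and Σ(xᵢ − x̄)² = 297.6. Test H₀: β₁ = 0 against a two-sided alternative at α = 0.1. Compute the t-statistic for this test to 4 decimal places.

MSE = SSE/(n − 2) = 122200/343 = 356.268.
SE(β̂₁) = √(MSE/Sₓₓ) = √(356.268/297.6) = 1.09414.
t = -1.5037 / 1.09414 = -1.3743.
df = n − 2 = 343.
Two-sided p ≈ 0.1702, which is ≥ 0.1, so fail to reject H₀.
The data do not give significant evidence of an association between weekly training distance and marathon finish time.

t = -1.3743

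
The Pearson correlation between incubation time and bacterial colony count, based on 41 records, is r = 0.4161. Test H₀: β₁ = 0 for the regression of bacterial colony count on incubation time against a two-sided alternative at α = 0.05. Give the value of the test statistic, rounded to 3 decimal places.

t = 2.858

t = r·√(n − 2)/√(1 − r²) = 0.4161·√39/√0.826861 = 2.858.
df = n − 2 = 39.
Two-sided p ≈ 0.0068, which is < 0.05, so reject H₀.
There is evidence of a linear association between incubation time and bacterial colony count.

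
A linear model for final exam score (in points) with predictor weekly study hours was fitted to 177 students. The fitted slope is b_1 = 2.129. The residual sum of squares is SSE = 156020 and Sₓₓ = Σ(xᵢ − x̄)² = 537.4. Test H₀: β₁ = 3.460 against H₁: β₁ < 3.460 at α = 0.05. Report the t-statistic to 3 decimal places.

MSE = SSE/(n − 2) = 156020/175 = 891.543.
SE(b_1) = √(MSE/Sₓₓ) = √(891.543/537.4) = 1.28802.
t = (2.129 − 3.460) / 1.28802 = -1.033.
df = n − 2 = 175.
One-sided p ≈ 0.1514, which is ≥ 0.05, so fail to reject H₀.
The data do not give significant evidence that the true slope on weekly study hours is below 3.460 points per unit.

t = -1.033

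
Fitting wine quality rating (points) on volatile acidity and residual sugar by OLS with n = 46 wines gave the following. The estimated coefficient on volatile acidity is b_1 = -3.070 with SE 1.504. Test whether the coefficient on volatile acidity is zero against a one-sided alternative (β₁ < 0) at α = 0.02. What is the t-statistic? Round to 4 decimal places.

H₀: β₁ = 0 vs H₁: β₁ < 0.
t = (b_1 − β₁⁰)/SE = -3.070 / 1.504 = -2.0412.
df = n − k − 1 = 46 − 2 − 1 = 43.
One-sided p ≈ 0.0237, which is ≥ 0.02, so fail to reject H₀.
The data do not give significant evidence that the true slope on volatile acidity is negative, holding the other predictors fixed.

t = -2.0412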